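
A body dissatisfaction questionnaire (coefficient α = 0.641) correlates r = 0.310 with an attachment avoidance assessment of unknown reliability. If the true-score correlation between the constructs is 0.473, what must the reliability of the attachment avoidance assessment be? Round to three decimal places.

r_true = r_obs / √(r_xx · r_yy) ⇒ 0.473 = 0.310 / √(0.641 · r_yy).
√(0.641 · r_yy) = 0.310 / 0.473 = 0.6554; 0.641 · r_yy = 0.4295; r_yy = 0.4295 / 0.641 ≈ 0.670.

0.670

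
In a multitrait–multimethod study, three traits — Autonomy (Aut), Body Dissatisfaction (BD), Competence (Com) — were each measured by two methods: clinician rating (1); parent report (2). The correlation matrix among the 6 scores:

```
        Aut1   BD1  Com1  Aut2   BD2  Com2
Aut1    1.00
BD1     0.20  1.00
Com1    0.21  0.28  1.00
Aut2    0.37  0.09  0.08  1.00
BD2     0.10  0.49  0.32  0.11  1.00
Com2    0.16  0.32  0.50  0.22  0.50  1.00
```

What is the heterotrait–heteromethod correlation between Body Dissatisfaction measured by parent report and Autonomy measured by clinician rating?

0.10

Different traits and methods: r(BD2, Aut1) = 0.10.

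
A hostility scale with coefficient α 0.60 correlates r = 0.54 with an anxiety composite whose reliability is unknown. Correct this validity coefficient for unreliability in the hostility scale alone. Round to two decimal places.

0.70

Single correction: r_c = r_obs / √r_xx = 0.54 / √0.60 = 0.54 / 0.7746 ≈ 0.70.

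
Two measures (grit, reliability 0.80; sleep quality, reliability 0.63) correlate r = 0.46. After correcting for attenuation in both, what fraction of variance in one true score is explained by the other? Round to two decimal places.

Disattenuated r = 0.46 / √(0.80 × 0.63) = 0.46 / 0.7099 = 0.6480.
Shared true-score variance = 0.6480² = 0.4199 ≈ 0.42.

0.42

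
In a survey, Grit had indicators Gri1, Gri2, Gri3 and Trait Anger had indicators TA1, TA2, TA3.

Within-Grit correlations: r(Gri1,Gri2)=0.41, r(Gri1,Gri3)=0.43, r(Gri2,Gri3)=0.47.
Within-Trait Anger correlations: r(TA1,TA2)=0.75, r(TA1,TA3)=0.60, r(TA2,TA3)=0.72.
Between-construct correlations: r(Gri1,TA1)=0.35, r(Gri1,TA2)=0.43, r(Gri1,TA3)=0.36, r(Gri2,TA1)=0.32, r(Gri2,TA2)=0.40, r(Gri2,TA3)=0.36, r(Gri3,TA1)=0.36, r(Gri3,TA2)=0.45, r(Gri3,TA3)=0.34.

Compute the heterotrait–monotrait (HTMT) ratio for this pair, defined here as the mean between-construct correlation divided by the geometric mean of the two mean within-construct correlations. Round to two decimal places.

Between-construct mean = 3.37/9 = 0.3744.
Mean within-Gri = 1.31/3 = 0.4367; mean within-TA = 2.07/3 = 0.6900.
Geometric mean = √(0.4367 × 0.6900) = 0.5489.
HTMT = 0.3744 / 0.5489 = 0.68.

0.68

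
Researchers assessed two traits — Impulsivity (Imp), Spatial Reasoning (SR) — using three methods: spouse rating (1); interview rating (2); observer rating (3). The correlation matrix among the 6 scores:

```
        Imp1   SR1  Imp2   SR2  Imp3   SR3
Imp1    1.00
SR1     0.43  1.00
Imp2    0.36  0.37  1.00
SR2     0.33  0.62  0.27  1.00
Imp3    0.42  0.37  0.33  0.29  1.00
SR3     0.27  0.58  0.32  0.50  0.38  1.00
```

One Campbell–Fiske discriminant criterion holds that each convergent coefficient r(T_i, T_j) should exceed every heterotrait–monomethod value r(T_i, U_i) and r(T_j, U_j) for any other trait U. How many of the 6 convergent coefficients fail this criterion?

3

Convergent coefficients and their comparison sets:
Imp (methods 1·2): 0.36 vs {0.43, 0.27} → fail.
Imp (methods 1·3): 0.42 vs {0.43, 0.38} → fail.
Imp (methods 2·3): 0.33 vs {0.27, 0.38} → fail.
SR (methods 1·2): 0.62 vs {0.43, 0.27} → pass.
SR (methods 1·3): 0.58 vs {0.43, 0.38} → pass.
SR (methods 2·3): 0.50 vs {0.27, 0.38} → pass.
3 of 6 fail.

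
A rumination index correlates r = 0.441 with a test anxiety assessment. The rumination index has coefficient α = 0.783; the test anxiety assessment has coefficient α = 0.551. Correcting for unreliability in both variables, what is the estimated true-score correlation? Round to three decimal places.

r_true = r_obs / √(r_xx · r_yy) = 0.441 / √(0.783 × 0.551) = 0.441 / √0.431433 = 0.441 / 0.6568 ≈ 0.671.

0.671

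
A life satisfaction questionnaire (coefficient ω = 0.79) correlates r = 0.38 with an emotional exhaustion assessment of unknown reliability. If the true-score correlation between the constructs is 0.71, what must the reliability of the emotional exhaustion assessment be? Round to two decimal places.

r_true = r_obs / √(r_xx · r_yy) ⇒ 0.71 = 0.38 / √(0.79 · r_yy).
√(0.79 · r_yy) = 0.38 / 0.71 = 0.5352; 0.79 · r_yy = 0.2864; r_yy = 0.2864 / 0.79 ≈ 0.36.

0.36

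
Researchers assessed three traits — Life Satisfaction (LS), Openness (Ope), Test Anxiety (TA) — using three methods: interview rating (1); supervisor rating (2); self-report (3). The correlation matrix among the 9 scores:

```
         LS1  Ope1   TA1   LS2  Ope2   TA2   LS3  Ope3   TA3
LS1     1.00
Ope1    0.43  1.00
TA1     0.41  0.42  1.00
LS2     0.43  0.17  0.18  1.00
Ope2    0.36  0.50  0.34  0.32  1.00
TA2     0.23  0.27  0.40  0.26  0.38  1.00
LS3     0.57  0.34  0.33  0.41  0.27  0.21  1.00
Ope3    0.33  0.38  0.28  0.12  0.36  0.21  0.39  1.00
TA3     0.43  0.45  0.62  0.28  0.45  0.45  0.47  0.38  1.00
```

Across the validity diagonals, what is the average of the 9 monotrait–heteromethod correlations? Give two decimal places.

0.46

Convergent values: 0.43, 0.57, 0.41, 0.50, 0.38, 0.36, 0.40, 0.62, 0.45; mean = 4.12/9 = 0.46.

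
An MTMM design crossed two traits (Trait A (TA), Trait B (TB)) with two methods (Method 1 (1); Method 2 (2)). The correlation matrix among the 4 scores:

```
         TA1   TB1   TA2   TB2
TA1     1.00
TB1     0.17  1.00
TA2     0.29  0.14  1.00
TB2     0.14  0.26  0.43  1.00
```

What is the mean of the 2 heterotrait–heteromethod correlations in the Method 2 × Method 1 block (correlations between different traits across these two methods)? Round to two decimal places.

0.14

HTHM values (method 2 × method 1): 0.14, 0.14; mean = 0.28/2 = 0.14.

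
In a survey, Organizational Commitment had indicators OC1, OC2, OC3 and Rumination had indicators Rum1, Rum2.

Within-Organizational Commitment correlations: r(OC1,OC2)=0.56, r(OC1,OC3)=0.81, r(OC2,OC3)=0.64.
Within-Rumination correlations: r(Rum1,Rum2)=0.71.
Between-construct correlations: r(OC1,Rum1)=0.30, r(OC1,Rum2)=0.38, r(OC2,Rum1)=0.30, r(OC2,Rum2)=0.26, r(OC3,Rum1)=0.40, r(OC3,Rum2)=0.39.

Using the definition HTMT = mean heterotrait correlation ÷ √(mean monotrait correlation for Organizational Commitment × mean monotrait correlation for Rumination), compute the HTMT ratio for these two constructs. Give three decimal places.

0.491

Mean between = 2.03/6 = 0.3383.
Mean within-OC = 2.01/3 = 0.6700; mean within-Rum = 0.71/1 = 0.7100.
Geometric mean = √(0.6700 × 0.7100) = 0.6897.
HTMT = 0.3383 / 0.6897 = 0.491.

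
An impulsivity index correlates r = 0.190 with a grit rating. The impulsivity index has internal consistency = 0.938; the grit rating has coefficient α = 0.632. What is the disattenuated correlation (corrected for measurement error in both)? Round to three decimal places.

r_true = r_obs / √(r_xx · r_yy) = 0.190 / √(0.938 × 0.632) = 0.190 / √0.592816 = 0.190 / 0.7699 ≈ 0.247.

0.247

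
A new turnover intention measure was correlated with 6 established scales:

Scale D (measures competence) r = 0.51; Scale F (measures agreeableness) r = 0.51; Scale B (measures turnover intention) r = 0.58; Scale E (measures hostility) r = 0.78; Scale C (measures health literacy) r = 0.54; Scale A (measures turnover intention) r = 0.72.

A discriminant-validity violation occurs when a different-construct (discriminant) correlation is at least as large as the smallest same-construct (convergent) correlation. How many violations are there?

Convergent (same construct = turnover intention): Scale B, Scale A.
Smallest convergent = 0.58. Discriminant values: 0.51, 0.51, 0.78, 0.54; count ≥ 0.58 → 1.

1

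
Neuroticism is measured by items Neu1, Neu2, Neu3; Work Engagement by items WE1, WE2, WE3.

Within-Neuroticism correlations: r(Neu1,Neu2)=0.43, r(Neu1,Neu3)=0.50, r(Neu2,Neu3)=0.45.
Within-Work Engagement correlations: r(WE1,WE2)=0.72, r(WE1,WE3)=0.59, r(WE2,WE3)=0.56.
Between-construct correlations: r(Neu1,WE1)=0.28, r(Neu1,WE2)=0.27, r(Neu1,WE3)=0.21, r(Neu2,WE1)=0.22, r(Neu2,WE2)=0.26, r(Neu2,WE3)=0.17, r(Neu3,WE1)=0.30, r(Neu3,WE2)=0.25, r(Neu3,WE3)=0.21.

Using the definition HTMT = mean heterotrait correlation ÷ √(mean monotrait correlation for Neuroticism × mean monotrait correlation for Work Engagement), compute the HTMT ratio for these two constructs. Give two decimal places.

Mean between = 2.17/9 = 0.2411.
Mean within-Neu = 1.38/3 = 0.4600; mean within-WE = 1.87/3 = 0.6233.
Geometric mean = √(0.4600 × 0.6233) = 0.5355.
HTMT = 0.2411 / 0.5355 = 0.45.

0.45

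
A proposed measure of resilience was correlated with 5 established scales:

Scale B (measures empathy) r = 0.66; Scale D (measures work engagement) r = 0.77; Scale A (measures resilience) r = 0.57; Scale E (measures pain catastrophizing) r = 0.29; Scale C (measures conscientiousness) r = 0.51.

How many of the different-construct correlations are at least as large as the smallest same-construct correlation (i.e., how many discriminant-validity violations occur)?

Convergent (same construct = resilience): Scale A.
Smallest convergent = 0.57. Discriminant values: 0.66, 0.77, 0.29, 0.51; count ≥ 0.57 → 2.

2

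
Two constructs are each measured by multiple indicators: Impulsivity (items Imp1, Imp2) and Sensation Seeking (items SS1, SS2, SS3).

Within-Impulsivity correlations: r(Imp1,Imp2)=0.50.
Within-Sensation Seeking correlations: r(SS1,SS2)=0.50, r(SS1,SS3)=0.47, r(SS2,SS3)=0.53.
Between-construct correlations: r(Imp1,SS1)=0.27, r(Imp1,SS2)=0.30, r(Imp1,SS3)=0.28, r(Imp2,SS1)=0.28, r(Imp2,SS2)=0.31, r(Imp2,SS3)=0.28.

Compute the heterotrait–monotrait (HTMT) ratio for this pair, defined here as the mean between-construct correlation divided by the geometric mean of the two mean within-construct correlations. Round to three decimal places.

Mean heterotrait r = 1.72/6 = 0.2867.
Mean within-Imp = 0.50/1 = 0.5000; mean within-SS = 1.50/3 = 0.5000.
Geometric mean = √(0.5000 × 0.5000) = 0.5000.
HTMT = 0.2867 / 0.5000 = 0.573.

0.573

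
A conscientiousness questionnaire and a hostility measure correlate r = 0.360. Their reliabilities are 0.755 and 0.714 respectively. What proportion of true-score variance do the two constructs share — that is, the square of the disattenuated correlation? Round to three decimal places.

0.240

Disattenuated r = 0.360 / √(0.755 × 0.714) = 0.360 / 0.7342 = 0.4903.
Shared true-score variance = 0.4903² = 0.2404 ≈ 0.240.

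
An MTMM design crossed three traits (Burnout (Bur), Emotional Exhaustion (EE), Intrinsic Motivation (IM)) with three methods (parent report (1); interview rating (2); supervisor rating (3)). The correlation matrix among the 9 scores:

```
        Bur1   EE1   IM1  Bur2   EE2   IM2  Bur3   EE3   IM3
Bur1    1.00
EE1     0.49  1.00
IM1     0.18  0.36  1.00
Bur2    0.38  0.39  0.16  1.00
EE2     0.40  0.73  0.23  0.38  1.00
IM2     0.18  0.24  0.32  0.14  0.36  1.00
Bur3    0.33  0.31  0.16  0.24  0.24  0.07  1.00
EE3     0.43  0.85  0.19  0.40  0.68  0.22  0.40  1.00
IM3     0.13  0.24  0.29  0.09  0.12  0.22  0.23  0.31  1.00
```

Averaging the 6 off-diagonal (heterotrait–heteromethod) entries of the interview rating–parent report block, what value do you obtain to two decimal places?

0.27

HTHM values (method 2 × method 1): 0.39, 0.16, 0.40, 0.23, 0.18, 0.24; mean = 1.60/6 = 0.27.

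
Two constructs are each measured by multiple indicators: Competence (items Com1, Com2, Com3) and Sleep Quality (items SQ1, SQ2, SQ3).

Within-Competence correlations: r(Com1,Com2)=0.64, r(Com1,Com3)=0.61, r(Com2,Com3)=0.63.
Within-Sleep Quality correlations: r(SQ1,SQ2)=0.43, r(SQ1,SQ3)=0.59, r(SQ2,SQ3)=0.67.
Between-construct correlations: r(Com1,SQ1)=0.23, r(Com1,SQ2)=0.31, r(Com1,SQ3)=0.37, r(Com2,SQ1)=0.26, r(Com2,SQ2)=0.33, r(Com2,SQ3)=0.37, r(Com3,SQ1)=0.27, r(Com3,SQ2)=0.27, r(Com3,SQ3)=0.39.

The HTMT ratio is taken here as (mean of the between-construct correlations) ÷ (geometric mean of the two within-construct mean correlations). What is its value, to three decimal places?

0.524

Mean heterotrait r = 2.80/9 = 0.3111.
Mean within-Com = 1.88/3 = 0.6267; mean within-SQ = 1.69/3 = 0.5633.
Geometric mean = √(0.6267 × 0.5633) = 0.5942.
HTMT = 0.3111 / 0.5942 = 0.524.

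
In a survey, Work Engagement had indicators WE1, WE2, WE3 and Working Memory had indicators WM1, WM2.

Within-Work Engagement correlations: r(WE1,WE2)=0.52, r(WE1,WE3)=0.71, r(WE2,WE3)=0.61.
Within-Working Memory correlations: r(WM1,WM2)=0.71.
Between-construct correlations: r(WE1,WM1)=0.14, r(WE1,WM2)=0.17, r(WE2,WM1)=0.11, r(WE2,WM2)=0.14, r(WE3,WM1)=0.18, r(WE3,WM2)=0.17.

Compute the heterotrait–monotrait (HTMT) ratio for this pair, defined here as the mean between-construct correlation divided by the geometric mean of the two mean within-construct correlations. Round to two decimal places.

0.23

Between-construct mean = 0.91/6 = 0.1517.
Mean within-WE = 1.84/3 = 0.6133; mean within-WM = 0.71/1 = 0.7100.
Geometric mean = √(0.6133 × 0.7100) = 0.6599.
HTMT = 0.1517 / 0.6599 = 0.23.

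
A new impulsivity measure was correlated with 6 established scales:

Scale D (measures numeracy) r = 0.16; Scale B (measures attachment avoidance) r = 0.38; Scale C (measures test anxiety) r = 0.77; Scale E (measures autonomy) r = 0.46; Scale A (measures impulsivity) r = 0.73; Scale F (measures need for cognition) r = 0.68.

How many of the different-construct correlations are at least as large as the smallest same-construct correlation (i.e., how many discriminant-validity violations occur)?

1

Convergent (same construct = impulsivity): Scale A.
Smallest convergent = 0.73. Discriminant values: 0.16, 0.38, 0.77, 0.46, 0.68; count ≥ 0.73 → 1.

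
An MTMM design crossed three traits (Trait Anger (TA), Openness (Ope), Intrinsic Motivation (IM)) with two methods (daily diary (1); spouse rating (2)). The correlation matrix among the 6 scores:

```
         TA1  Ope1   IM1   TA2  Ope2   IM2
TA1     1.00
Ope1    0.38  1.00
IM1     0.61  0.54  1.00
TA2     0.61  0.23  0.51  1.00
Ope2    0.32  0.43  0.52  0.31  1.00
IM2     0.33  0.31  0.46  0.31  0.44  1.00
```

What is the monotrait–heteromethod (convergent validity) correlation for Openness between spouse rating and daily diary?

0.43

Same trait (Ope), different methods: r(Ope2, Ope1) = 0.43.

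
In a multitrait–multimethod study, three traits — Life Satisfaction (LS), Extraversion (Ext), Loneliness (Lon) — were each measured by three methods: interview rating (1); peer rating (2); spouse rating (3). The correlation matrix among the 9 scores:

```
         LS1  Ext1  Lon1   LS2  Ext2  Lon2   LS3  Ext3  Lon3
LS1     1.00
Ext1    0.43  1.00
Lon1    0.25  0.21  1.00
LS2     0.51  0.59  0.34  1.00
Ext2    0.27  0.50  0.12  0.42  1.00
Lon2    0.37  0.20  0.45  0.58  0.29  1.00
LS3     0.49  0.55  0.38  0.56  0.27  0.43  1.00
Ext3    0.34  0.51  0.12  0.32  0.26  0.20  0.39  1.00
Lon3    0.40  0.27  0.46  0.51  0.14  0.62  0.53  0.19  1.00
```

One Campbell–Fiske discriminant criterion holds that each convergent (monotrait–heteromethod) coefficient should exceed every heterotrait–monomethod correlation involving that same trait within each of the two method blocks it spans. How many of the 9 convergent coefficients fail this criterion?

6

Each convergent coefficient versus the relevant comparison correlations:
LS (methods 1·2): 0.51 vs {0.43, 0.42, 0.25, 0.58} → fail.
LS (methods 1·3): 0.49 vs {0.43, 0.39, 0.25, 0.53} → fail.
LS (methods 2·3): 0.56 vs {0.42, 0.39, 0.58, 0.53} → fail.
Ext (methods 1·2): 0.50 vs {0.43, 0.42, 0.21, 0.29} → pass.
Ext (methods 1·3): 0.51 vs {0.43, 0.39, 0.21, 0.19} → pass.
Ext (methods 2·3): 0.26 vs {0.42, 0.39, 0.29, 0.19} → fail.
Lon (methods 1·2): 0.45 vs {0.25, 0.58, 0.21, 0.29} → fail.
Lon (methods 1·3): 0.46 vs {0.25, 0.53, 0.21, 0.19} → fail.
Lon (methods 2·3): 0.62 vs {0.58, 0.53, 0.29, 0.19} → pass.
6 of 9 fail.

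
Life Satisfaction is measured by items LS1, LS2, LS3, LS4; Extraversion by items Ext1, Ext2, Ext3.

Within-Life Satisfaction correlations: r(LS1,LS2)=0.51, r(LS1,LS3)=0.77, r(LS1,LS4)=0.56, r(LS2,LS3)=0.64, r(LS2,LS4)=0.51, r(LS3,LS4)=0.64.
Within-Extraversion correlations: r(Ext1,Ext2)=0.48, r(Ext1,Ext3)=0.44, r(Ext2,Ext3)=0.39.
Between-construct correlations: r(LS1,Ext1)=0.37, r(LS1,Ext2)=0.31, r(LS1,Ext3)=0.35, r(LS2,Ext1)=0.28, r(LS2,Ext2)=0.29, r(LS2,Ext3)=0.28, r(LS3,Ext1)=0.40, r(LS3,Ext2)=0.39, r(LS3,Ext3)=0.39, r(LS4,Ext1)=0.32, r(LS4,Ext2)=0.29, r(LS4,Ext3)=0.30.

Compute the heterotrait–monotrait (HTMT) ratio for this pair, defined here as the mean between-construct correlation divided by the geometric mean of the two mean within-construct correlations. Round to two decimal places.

Between-construct mean = 3.97/12 = 0.3308.
Mean within-LS = 3.63/6 = 0.6050; mean within-Ext = 1.31/3 = 0.4367.
Geometric mean = √(0.6050 × 0.4367) = 0.5140.
HTMT = 0.3308 / 0.5140 = 0.64.

0.64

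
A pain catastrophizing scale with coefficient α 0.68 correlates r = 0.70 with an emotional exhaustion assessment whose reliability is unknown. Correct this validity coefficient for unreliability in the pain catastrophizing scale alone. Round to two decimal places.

0.85

Single correction: r_c = r_obs / √r_xx = 0.70 / √0.68 = 0.70 / 0.8246 ≈ 0.85.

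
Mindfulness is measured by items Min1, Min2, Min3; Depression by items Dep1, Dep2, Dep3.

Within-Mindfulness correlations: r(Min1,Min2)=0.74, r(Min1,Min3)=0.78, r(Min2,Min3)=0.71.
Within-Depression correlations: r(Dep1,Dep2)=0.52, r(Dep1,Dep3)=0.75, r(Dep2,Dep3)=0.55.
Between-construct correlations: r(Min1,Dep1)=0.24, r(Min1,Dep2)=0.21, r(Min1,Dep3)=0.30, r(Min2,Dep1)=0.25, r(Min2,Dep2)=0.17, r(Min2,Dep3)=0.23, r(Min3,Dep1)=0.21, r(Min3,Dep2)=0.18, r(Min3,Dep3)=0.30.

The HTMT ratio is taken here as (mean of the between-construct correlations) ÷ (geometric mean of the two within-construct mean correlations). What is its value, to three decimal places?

Mean between = 2.09/9 = 0.2322.
Mean within-Min = 2.23/3 = 0.7433; mean within-Dep = 1.82/3 = 0.6067.
Geometric mean = √(0.7433 × 0.6067) = 0.6715.
HTMT = 0.2322 / 0.6715 = 0.346.

0.346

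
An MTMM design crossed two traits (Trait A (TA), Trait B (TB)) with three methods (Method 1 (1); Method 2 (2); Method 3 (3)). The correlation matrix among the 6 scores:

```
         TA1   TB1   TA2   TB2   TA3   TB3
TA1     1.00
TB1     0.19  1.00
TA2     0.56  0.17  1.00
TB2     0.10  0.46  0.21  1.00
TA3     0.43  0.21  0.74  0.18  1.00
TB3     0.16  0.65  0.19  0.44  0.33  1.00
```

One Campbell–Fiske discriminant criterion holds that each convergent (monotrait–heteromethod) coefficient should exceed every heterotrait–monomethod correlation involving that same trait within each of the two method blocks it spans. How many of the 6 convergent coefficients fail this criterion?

Checking each validity diagonal entry against its comparison values:
TA (methods 1·2): 0.56 vs {0.19, 0.21} → pass.
TA (methods 1·3): 0.43 vs {0.19, 0.33} → pass.
TA (methods 2·3): 0.74 vs {0.21, 0.33} → pass.
TB (methods 1·2): 0.46 vs {0.19, 0.21} → pass.
TB (methods 1·3): 0.65 vs {0.19, 0.33} → pass.
TB (methods 2·3): 0.44 vs {0.21, 0.33} → pass.
0 of 6 fail.

0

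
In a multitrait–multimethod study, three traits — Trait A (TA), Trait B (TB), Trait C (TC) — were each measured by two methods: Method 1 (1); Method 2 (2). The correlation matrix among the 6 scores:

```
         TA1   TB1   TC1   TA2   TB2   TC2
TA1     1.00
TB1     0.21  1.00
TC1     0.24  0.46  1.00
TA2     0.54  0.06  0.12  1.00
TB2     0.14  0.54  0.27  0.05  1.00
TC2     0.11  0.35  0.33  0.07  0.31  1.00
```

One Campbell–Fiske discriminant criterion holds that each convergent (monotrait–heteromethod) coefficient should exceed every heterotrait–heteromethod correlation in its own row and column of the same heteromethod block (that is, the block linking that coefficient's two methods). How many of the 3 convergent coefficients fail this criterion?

Each convergent coefficient versus the relevant comparison correlations:
TA (methods 1·2): 0.54 vs {0.14, 0.06, 0.11, 0.12} → pass.
TB (methods 1·2): 0.54 vs {0.06, 0.14, 0.35, 0.27} → pass.
TC (methods 1·2): 0.33 vs {0.12, 0.11, 0.27, 0.35} → fail.
1 of 3 fail.

1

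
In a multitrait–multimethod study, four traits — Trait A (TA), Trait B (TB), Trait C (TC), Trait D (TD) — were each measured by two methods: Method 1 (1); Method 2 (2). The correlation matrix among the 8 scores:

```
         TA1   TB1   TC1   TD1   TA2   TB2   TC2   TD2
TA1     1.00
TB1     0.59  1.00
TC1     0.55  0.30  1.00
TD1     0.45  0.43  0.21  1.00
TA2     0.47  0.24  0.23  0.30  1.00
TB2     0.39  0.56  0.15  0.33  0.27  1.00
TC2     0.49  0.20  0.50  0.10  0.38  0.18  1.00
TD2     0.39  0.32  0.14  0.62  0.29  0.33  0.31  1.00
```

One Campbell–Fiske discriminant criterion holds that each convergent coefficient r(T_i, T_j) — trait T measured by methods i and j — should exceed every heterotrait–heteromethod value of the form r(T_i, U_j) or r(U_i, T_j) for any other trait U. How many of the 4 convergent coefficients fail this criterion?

Checking each validity diagonal entry against its comparison values:
TA (methods 1·2): 0.47 vs {0.39, 0.24, 0.49, 0.23, 0.39, 0.30} → fail.
TB (methods 1·2): 0.56 vs {0.24, 0.39, 0.20, 0.15, 0.32, 0.33} → pass.
TC (methods 1·2): 0.50 vs {0.23, 0.49, 0.15, 0.20, 0.14, 0.10} → pass.
TD (methods 1·2): 0.62 vs {0.30, 0.39, 0.33, 0.32, 0.10, 0.14} → pass.
1 of 4 fail.

1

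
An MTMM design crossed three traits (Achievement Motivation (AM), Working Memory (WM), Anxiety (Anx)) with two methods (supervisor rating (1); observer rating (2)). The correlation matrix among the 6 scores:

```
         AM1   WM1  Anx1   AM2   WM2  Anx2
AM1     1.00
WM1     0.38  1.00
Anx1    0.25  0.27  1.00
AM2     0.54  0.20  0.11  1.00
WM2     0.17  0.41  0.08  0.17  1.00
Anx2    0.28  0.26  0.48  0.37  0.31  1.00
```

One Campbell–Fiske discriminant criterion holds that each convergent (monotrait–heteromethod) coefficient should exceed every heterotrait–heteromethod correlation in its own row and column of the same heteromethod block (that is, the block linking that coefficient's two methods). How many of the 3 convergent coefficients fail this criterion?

Checking each validity diagonal entry against its comparison values:
AM (methods 1·2): 0.54 vs {0.17, 0.20, 0.28, 0.11} → pass.
WM (methods 1·2): 0.41 vs {0.20, 0.17, 0.26, 0.08} → pass.
Anx (methods 1·2): 0.48 vs {0.11, 0.28, 0.08, 0.26} → pass.
0 of 3 fail.

0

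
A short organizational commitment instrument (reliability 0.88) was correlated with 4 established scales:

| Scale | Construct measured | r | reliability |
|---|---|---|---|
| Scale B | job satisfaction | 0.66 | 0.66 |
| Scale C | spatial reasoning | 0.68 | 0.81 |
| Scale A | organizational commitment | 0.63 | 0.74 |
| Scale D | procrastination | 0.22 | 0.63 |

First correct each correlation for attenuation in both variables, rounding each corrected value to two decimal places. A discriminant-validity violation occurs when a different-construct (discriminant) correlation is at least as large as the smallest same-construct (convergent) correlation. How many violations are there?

2

Disattenuated r (r / √(r_scale · r_new)):
  Scale B (disc): 0.66 / √(0.66·0.88) = 0.87
  Scale C (disc): 0.68 / √(0.81·0.88) = 0.81
  Scale A (conv): 0.63 / √(0.74·0.88) = 0.78
  Scale D (disc): 0.22 / √(0.63·0.88) = 0.30
Smallest convergent = 0.78. Discriminant values: 0.87, 0.81, 0.30; count ≥ 0.78 → 2.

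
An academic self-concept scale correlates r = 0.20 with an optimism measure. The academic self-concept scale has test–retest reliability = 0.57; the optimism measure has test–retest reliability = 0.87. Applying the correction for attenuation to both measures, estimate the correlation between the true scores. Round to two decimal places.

0.28

r_true = r_obs / √(r_xx · r_yy) = 0.20 / √(0.57 × 0.87) = 0.20 / √0.4959 = 0.20 / 0.7042 ≈ 0.28.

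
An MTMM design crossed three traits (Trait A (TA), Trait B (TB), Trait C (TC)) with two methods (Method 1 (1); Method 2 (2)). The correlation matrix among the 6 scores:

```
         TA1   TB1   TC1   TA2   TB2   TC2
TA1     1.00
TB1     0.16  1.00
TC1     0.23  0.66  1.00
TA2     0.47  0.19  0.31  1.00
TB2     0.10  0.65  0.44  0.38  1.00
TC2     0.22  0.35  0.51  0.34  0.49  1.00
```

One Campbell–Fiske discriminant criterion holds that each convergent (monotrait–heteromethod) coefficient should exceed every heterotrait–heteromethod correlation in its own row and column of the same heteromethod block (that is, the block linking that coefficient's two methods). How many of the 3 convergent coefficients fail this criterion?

Checking each validity diagonal entry against its comparison values:
TA (methods 1·2): 0.47 vs {0.10, 0.19, 0.22, 0.31} → pass.
TB (methods 1·2): 0.65 vs {0.19, 0.10, 0.35, 0.44} → pass.
TC (methods 1·2): 0.51 vs {0.31, 0.22, 0.44, 0.35} → pass.
0 of 3 fail.

0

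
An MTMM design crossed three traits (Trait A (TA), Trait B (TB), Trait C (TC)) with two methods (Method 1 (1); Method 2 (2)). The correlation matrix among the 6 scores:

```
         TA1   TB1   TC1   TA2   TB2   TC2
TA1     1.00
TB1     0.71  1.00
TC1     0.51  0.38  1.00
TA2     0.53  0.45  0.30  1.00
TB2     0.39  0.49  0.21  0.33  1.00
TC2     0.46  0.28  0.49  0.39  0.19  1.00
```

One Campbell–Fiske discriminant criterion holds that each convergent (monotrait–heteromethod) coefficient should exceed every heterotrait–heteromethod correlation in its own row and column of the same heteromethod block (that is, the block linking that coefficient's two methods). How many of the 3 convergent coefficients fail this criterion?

Each convergent coefficient versus the relevant comparison correlations:
TA (methods 1·2): 0.53 vs {0.39, 0.45, 0.46, 0.30} → pass.
TB (methods 1·2): 0.49 vs {0.45, 0.39, 0.28, 0.21} → pass.
TC (methods 1·2): 0.49 vs {0.30, 0.46, 0.21, 0.28} → pass.
0 of 3 fail.

0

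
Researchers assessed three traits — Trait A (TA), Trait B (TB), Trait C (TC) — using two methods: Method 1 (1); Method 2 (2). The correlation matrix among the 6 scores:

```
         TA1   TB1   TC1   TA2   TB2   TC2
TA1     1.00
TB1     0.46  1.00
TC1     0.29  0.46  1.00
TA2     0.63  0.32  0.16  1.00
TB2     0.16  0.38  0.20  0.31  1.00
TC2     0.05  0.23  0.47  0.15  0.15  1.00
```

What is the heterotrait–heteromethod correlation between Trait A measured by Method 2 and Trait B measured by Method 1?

Different traits and methods: r(TA2, TB1) = 0.32.

0.32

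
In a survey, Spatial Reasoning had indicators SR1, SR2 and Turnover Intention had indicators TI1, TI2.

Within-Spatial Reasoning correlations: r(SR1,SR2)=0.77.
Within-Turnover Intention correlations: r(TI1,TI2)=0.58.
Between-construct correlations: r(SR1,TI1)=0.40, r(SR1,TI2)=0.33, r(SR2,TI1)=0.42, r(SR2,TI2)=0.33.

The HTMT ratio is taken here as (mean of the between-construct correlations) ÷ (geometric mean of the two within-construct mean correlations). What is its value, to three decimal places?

Between-construct mean = 1.48/4 = 0.3700.
Mean within-SR = 0.77/1 = 0.7700; mean within-TI = 0.58/1 = 0.5800.
Geometric mean = √(0.7700 × 0.5800) = 0.6683.
HTMT = 0.3700 / 0.6683 = 0.554.

0.554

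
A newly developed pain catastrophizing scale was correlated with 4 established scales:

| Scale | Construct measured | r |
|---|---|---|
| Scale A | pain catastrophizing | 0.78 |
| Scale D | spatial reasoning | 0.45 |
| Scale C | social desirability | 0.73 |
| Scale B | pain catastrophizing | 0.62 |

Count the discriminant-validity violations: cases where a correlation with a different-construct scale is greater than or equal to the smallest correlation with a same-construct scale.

Convergent (same construct = pain catastrophizing): Scale A, Scale B.
Smallest convergent = 0.62. Discriminant values: 0.45, 0.73; count ≥ 0.62 → 1.

1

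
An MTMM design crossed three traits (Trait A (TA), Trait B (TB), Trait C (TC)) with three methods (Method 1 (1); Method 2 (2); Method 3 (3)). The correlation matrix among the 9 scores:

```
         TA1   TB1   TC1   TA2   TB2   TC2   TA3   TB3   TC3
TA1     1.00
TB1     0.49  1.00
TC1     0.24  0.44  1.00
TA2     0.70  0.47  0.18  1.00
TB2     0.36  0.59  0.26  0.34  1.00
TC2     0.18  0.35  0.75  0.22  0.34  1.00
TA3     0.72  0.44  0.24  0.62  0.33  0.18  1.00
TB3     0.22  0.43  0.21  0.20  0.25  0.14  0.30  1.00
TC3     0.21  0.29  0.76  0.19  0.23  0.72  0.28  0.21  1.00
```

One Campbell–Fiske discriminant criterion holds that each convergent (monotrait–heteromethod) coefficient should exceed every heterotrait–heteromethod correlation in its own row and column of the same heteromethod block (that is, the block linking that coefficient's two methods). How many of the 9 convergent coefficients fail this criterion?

2

Convergent coefficients and their comparison sets:
TA (methods 1·2): 0.70 vs {0.36, 0.47, 0.18, 0.18} → pass.
TA (methods 1·3): 0.72 vs {0.22, 0.44, 0.21, 0.24} → pass.
TA (methods 2·3): 0.62 vs {0.20, 0.33, 0.19, 0.18} → pass.
TB (methods 1·2): 0.59 vs {0.47, 0.36, 0.35, 0.26} → pass.
TB (methods 1·3): 0.43 vs {0.44, 0.22, 0.29, 0.21} → fail.
TB (methods 2·3): 0.25 vs {0.33, 0.20, 0.23, 0.14} → fail.
TC (methods 1·2): 0.75 vs {0.18, 0.18, 0.26, 0.35} → pass.
TC (methods 1·3): 0.76 vs {0.24, 0.21, 0.21, 0.29} → pass.
TC (methods 2·3): 0.72 vs {0.18, 0.19, 0.14, 0.23} → pass.
2 of 9 fail.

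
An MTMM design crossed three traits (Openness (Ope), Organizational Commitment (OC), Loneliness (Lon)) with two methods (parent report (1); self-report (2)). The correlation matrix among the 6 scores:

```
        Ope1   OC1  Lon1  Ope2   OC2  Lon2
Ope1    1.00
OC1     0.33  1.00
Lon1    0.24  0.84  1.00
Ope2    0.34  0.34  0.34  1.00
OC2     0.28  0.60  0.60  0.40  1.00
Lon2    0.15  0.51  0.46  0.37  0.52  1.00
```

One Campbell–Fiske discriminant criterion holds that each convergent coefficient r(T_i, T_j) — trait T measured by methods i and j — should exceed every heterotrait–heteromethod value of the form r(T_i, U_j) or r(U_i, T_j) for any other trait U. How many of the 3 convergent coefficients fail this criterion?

Each convergent coefficient versus the relevant comparison correlations:
Ope (methods 1·2): 0.34 vs {0.28, 0.34, 0.15, 0.34} → fail.
OC (methods 1·2): 0.60 vs {0.34, 0.28, 0.51, 0.60} → fail.
Lon (methods 1·2): 0.46 vs {0.34, 0.15, 0.60, 0.51} → fail.
3 of 3 fail.

3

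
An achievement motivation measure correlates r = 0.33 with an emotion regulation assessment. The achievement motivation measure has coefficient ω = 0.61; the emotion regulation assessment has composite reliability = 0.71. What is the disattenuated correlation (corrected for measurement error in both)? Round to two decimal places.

r_true = r_obs / √(r_xx · r_yy) = 0.33 / √(0.61 × 0.71) = 0.33 / √0.4331 = 0.33 / 0.6581 ≈ 0.50.

0.50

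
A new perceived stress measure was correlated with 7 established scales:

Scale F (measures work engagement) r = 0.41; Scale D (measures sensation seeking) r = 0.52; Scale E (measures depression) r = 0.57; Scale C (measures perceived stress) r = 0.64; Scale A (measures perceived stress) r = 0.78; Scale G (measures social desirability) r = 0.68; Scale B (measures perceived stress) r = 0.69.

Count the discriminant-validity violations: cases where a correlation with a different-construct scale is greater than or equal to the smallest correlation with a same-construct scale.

1

Convergent (same construct = perceived stress): Scale C, Scale A, Scale B.
Smallest convergent = 0.64. Discriminant values: 0.41, 0.52, 0.57, 0.68; count ≥ 0.64 → 1.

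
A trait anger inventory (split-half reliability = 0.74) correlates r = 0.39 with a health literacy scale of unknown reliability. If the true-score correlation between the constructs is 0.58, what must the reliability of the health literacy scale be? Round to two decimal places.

r_true = r_obs / √(r_xx · r_yy) ⇒ 0.58 = 0.39 / √(0.74 · r_yy).
√(0.74 · r_yy) = 0.39 / 0.58 = 0.6724; 0.74 · r_yy = 0.4521; r_yy = 0.4521 / 0.74 ≈ 0.61.

0.61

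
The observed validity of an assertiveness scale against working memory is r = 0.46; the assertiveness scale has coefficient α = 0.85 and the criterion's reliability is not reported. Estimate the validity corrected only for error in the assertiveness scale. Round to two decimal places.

0.50

Single correction: r_c = r_obs / √r_xx = 0.46 / √0.85 = 0.46 / 0.9220 ≈ 0.50.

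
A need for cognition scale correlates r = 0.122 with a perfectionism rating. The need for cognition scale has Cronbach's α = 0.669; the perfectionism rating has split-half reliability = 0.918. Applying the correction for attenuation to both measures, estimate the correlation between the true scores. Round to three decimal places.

0.156

r_true = r_obs / √(r_xx · r_yy) = 0.122 / √(0.669 × 0.918) = 0.122 / √0.614142 = 0.122 / 0.7837 ≈ 0.156.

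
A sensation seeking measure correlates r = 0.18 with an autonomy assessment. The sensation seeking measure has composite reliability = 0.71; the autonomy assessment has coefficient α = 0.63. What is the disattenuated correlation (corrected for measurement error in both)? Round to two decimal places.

0.27

r_true = r_obs / √(r_xx · r_yy) = 0.18 / √(0.71 × 0.63) = 0.18 / √0.4473 = 0.18 / 0.6688 ≈ 0.27.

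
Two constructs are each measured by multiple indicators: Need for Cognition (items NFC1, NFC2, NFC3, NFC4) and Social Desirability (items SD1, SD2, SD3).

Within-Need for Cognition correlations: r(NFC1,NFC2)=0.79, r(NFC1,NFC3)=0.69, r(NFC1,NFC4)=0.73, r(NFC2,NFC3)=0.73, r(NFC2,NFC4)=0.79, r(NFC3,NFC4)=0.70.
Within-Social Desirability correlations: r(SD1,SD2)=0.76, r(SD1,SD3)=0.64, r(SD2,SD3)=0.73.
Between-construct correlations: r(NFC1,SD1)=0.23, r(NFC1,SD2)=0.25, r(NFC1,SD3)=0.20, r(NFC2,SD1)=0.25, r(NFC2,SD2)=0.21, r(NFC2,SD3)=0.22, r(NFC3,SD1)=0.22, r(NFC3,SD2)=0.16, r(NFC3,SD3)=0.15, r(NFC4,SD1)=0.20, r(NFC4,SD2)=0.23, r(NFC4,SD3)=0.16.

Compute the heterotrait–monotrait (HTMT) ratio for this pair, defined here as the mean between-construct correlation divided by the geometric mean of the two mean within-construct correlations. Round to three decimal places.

Mean between = 2.48/12 = 0.2067.
Mean within-NFC = 4.43/6 = 0.7383; mean within-SD = 2.13/3 = 0.7100.
Geometric mean = √(0.7383 × 0.7100) = 0.7240.
HTMT = 0.2067 / 0.7240 = 0.285.

0.285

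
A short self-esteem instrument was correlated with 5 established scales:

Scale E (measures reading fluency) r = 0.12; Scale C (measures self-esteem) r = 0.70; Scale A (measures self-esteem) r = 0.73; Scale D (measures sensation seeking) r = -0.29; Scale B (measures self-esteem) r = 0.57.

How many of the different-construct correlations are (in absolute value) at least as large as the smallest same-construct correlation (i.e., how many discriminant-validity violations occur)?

Convergent (same construct = self-esteem): Scale C, Scale A, Scale B.
Smallest convergent = 0.57. Discriminant |r|: 0.12, 0.29; count ≥ 0.57 → 0.

0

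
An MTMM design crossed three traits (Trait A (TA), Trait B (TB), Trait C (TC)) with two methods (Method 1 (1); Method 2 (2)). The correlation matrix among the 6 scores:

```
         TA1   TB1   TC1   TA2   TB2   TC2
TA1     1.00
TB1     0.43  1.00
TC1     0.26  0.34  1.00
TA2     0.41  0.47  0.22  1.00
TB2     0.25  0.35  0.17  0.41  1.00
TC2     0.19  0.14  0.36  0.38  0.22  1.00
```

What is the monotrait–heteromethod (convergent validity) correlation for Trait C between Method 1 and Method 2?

Same trait (TC), different methods: r(TC1, TC2) = 0.36.

0.36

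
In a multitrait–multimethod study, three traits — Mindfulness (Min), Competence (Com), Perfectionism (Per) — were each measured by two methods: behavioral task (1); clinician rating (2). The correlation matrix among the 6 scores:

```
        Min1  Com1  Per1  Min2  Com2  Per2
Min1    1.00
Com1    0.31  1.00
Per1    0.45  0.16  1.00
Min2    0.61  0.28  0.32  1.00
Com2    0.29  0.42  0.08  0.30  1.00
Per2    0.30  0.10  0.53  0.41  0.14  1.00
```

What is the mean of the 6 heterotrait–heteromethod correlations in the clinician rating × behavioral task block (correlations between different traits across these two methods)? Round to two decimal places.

0.23

HTHM values (method 2 × method 1): 0.28, 0.32, 0.29, 0.08, 0.30, 0.10; mean = 1.37/6 = 0.23.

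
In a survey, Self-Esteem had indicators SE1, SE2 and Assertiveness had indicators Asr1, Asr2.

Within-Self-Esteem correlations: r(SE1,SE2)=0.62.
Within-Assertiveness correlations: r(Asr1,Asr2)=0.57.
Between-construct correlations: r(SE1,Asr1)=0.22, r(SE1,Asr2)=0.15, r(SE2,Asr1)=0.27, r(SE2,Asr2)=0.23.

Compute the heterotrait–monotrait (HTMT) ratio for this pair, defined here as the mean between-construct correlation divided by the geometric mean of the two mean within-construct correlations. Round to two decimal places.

Mean between = 0.87/4 = 0.2175.
Mean within-SE = 0.62/1 = 0.6200; mean within-Asr = 0.57/1 = 0.5700.
Geometric mean = √(0.6200 × 0.5700) = 0.5945.
HTMT = 0.2175 / 0.5945 = 0.37.

0.37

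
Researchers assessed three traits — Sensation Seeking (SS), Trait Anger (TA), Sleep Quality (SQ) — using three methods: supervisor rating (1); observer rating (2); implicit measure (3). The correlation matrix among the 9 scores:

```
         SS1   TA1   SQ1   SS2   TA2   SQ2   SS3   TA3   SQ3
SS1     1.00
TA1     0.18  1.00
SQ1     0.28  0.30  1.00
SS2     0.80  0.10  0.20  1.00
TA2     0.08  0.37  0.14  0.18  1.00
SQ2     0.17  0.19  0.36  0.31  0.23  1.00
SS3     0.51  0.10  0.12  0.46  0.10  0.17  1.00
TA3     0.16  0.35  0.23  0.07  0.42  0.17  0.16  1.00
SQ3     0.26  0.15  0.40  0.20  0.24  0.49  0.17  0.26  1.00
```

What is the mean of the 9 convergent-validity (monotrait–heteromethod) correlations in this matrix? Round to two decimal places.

Convergent values: 0.80, 0.51, 0.46, 0.37, 0.35, 0.42, 0.36, 0.40, 0.49; mean = 4.16/9 = 0.46.

0.46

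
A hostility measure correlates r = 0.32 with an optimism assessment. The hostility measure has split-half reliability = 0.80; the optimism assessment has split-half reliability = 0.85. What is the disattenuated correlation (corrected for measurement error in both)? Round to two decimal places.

r_true = r_obs / √(r_xx · r_yy) = 0.32 / √(0.80 × 0.85) = 0.32 / √0.6800 = 0.32 / 0.8246 ≈ 0.39.

0.39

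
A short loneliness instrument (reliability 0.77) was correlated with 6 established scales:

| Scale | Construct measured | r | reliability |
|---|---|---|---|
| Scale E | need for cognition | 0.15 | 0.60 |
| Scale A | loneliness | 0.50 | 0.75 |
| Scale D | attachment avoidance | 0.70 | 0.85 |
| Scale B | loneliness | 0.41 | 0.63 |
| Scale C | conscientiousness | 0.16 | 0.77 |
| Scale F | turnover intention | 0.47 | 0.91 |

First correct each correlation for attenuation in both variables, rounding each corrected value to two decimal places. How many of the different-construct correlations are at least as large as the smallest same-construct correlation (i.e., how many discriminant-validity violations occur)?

1

Disattenuated r (r / √(r_scale · r_new)):
  Scale E (disc): 0.15 / √(0.60·0.77) = 0.22
  Scale A (conv): 0.50 / √(0.75·0.77) = 0.66
  Scale D (disc): 0.70 / √(0.85·0.77) = 0.87
  Scale B (conv): 0.41 / √(0.63·0.77) = 0.59
  Scale C (disc): 0.16 / √(0.77·0.77) = 0.21
  Scale F (disc): 0.47 / √(0.91·0.77) = 0.56
Smallest convergent = 0.59. Discriminant values: 0.22, 0.87, 0.21, 0.56; count ≥ 0.59 → 1.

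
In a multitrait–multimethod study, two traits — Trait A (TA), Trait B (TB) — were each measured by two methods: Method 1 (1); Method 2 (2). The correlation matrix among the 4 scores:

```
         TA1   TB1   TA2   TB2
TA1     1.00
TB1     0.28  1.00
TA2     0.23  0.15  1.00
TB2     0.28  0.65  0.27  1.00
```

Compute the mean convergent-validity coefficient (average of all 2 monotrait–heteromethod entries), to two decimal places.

0.44

Convergent values: 0.23, 0.65; mean = 0.88/2 = 0.44.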